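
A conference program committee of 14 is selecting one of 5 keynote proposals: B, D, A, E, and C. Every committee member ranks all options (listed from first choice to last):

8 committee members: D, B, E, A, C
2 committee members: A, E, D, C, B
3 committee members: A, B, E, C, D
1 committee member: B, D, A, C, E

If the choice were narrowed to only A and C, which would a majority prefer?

A

Voters preferring A to C: 14; preferring C to A: 0.
A wins the head-to-head.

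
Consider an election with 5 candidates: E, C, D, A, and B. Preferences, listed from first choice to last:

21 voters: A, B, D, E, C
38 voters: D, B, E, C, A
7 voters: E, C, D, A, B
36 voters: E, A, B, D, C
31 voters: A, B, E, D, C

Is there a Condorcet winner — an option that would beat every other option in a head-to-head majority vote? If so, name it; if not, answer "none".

Checking pairwise contests:
B beats E 90–43.
E beats C 133–0.
E beats D 74–59.
E beats A 81–52.
A beats B 95–38.
Every option loses at least one head-to-head, so there is no Condorcet winner.

none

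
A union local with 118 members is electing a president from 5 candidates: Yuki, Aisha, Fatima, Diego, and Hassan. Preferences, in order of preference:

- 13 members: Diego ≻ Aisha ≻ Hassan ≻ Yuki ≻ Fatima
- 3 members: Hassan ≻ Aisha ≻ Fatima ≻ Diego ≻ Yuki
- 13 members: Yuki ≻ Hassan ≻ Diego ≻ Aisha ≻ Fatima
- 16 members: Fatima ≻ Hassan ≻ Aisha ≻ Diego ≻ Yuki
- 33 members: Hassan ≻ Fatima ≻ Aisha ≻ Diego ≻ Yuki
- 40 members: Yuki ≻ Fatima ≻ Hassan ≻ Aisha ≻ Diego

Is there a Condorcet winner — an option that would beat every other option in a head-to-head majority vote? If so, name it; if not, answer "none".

Hassan vs Yuki: 65–53 for Hassan.
Hassan vs Aisha: 105–13 for Hassan.
Hassan vs Fatima: 62–56 for Hassan.
Hassan vs Diego: 105–13 for Hassan.
Hassan beats every other option head-to-head.

Hassan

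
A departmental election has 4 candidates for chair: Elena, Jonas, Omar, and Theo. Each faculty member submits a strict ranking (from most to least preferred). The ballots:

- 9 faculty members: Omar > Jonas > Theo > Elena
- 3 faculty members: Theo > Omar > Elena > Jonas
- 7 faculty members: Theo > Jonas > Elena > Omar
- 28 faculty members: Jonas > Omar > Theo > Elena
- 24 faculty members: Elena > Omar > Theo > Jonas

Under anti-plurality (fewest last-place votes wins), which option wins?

Last-place votes: Elena 37, Jonas 27, Omar 7, Theo 0.
Theo is ranked last by the fewest voters, so Theo wins.

Theo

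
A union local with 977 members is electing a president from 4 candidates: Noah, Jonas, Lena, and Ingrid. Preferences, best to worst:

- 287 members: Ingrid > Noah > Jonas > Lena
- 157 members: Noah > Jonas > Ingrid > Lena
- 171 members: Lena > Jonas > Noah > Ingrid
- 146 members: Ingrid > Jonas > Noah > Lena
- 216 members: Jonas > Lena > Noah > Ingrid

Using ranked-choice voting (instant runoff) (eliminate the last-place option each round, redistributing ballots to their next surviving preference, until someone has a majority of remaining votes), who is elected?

Round 1: Noah 157, Jonas 216, Lena 171, Ingrid 433. Eliminate Noah.
Round 2: Jonas 373, Lena 171, Ingrid 433. Eliminate Lena.
Round 3: Jonas 544, Ingrid 433. Jonas has a majority.

Jonas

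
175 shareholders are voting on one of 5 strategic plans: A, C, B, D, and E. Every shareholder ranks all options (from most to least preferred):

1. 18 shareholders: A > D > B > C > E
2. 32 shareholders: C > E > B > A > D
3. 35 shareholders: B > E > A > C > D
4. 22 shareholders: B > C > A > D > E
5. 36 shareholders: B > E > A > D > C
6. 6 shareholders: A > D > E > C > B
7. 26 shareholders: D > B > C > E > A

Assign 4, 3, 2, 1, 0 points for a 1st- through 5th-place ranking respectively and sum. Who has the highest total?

B

A: 18·4 + 32·1 + 35·2 + 22·2 + 36·2 + 6·4 + 26·0 = 314
C: 18·1 + 32·4 + 35·1 + 22·3 + 36·0 + 6·1 + 26·2 = 305
B: 18·2 + 32·2 + 35·4 + 22·4 + 36·4 + 6·0 + 26·3 = 550
D: 18·3 + 32·0 + 35·0 + 22·1 + 36·1 + 6·3 + 26·4 = 234
E: 18·0 + 32·3 + 35·3 + 22·0 + 36·3 + 6·2 + 26·1 = 347
B has the highest Borda score (550).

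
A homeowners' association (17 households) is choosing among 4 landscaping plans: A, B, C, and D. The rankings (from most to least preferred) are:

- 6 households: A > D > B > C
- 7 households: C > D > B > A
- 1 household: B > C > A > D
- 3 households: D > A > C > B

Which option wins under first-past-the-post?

C

First-place votes: A 6, B 1, C 7, D 3.
C has the most first-place votes.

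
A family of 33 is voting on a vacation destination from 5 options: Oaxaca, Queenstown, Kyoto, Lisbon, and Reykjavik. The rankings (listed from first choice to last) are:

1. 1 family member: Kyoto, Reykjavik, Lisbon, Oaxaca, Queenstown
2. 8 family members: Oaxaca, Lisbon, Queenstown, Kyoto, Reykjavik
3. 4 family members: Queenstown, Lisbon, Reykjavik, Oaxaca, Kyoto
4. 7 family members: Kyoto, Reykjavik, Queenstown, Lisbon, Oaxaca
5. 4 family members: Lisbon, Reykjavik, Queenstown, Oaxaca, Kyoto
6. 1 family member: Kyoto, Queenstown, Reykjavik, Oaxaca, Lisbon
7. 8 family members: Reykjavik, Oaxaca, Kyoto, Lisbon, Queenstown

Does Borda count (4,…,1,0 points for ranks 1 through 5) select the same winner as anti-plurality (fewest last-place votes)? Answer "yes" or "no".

Borda — scores: Oaxaca 66, Queenstown 57, Kyoto 60, Lisbon 69, Reykjavik 78. Winner: Reykjavik.
Anti-plurality — last-place votes: Oaxaca 7, Queenstown 9, Kyoto 8, Lisbon 1, Reykjavik 8. Winner: Lisbon.
The two methods disagree.

no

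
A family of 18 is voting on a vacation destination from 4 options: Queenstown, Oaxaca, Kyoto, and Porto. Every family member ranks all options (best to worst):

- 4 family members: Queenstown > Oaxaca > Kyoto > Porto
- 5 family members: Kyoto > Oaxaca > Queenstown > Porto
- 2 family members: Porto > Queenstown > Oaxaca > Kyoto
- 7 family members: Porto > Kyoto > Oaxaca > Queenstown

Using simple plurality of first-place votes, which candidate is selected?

Porto

First-place votes: Queenstown 4, Oaxaca 0, Kyoto 5, Porto 9.
Porto has the most first-place votes.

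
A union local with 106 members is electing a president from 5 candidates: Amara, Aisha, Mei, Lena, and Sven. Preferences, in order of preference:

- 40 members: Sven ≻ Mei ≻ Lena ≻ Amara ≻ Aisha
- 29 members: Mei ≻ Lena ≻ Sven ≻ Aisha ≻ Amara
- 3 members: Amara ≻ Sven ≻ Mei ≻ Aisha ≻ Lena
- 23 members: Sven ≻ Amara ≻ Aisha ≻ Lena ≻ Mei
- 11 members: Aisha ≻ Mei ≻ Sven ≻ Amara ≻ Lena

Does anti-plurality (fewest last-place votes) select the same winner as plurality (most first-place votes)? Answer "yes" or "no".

Anti-plurality — last-place votes: Amara 29, Aisha 40, Mei 23, Lena 14, Sven 0. Winner: Sven.
Plurality — first-place votes: Amara 3, Aisha 11, Mei 29, Lena 0, Sven 63. Winner: Sven.
The two methods agree.

yes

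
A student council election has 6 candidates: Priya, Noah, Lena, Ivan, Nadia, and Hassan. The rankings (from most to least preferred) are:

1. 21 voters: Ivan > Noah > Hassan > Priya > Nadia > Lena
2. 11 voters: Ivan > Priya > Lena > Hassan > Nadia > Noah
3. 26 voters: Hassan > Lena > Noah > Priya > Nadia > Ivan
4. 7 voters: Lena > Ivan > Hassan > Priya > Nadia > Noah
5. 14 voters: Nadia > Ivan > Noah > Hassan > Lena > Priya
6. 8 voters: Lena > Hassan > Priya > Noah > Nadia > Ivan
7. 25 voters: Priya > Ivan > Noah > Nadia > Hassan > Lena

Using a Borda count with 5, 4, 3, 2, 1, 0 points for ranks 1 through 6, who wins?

Priya: 21·2 + 11·4 + 26·2 + 7·2 + 14·0 + 8·3 + 25·5 = 301
Noah: 21·4 + 11·0 + 26·3 + 7·0 + 14·3 + 8·2 + 25·3 = 295
Lena: 21·0 + 11·3 + 26·4 + 7·5 + 14·1 + 8·5 + 25·0 = 226
Ivan: 21·5 + 11·5 + 26·0 + 7·4 + 14·4 + 8·0 + 25·4 = 344
Nadia: 21·1 + 11·1 + 26·1 + 7·1 + 14·5 + 8·1 + 25·2 = 193
Hassan: 21·3 + 11·2 + 26·5 + 7·3 + 14·2 + 8·4 + 25·1 = 321
Ivan has the highest Borda score (344).

Ivan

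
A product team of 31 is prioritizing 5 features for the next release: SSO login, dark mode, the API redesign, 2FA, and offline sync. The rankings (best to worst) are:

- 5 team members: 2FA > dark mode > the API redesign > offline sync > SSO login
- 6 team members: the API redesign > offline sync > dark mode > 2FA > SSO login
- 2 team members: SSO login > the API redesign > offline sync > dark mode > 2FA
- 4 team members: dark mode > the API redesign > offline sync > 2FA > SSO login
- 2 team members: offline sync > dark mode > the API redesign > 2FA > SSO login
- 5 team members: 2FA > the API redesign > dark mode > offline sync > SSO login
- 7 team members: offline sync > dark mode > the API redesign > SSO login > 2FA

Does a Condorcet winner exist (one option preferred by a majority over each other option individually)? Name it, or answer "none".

none

Checking pairwise contests:
dark mode beats SSO login 29–2.
offline sync beats dark mode 17–14.
dark mode beats the API redesign 18–13.
dark mode beats 2FA 21–10.
the API redesign beats offline sync 22–9.
Every option loses at least one head-to-head, so there is no Condorcet winner.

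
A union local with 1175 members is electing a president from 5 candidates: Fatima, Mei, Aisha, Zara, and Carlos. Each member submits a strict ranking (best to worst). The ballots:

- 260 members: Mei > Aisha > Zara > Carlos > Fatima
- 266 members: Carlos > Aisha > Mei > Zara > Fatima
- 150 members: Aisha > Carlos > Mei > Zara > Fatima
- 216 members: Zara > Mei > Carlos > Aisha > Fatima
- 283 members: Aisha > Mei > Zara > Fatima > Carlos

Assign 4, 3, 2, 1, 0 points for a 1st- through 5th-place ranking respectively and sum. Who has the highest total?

Fatima: 260·0 + 266·0 + 150·0 + 216·0 + 283·1 = 283
Mei: 260·4 + 266·2 + 150·2 + 216·3 + 283·3 = 3369
Aisha: 260·3 + 266·3 + 150·4 + 216·1 + 283·4 = 3526
Zara: 260·2 + 266·1 + 150·1 + 216·4 + 283·2 = 2366
Carlos: 260·1 + 266·4 + 150·3 + 216·2 + 283·0 = 2206
Aisha has the highest Borda score (3526).

Aisha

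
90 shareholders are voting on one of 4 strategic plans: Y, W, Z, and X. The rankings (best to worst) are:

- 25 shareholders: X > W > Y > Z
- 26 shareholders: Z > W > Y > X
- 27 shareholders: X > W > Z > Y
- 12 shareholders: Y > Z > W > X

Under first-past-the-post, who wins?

X

First-place votes: Y 12, W 0, Z 26, X 52.
X has the most first-place votes.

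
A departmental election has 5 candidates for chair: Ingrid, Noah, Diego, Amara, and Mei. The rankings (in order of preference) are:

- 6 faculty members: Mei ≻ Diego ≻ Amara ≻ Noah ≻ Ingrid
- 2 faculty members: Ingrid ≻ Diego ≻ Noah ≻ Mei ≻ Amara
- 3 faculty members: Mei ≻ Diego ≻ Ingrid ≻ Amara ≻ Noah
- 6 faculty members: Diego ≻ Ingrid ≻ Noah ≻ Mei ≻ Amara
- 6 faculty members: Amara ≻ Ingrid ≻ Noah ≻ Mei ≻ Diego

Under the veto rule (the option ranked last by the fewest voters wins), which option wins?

Mei

Last-place votes: Ingrid 6, Noah 3, Diego 6, Amara 8, Mei 0.
Mei is ranked last by the fewest voters, so Mei wins.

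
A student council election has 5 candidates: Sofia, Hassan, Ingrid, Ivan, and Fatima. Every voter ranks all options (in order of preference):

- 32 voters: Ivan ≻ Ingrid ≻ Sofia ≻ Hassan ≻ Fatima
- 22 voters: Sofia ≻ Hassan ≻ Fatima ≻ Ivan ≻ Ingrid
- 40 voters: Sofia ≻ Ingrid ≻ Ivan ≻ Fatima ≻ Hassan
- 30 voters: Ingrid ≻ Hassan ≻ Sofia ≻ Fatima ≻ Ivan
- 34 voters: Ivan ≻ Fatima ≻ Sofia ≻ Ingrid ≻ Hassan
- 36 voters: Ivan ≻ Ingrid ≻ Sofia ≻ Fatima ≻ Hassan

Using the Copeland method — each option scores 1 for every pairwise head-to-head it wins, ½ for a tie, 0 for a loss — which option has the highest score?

Sofia: beats Hassan and Fatima; loses to Ingrid and Ivan → score 2.
Hassan: loses to Sofia, Ingrid, Ivan, and Fatima → score 0.
Ingrid: beats Sofia, Hassan, and Fatima; loses to Ivan → score 3.
Ivan: beats Sofia, Hassan, Ingrid, and Fatima → score 4.
Fatima: beats Hassan; loses to Sofia, Ingrid, and Ivan → score 1.
Ivan has the best pairwise record.

Ivan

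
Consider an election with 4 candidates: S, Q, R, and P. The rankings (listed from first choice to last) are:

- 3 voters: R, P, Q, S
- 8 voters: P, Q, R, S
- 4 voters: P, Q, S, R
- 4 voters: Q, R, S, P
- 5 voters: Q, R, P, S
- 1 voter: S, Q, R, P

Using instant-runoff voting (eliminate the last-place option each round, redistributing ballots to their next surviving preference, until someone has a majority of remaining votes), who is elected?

P

Round 1: S 1, Q 9, R 3, P 12. Eliminate S.
Round 2: Q 10, R 3, P 12. Eliminate R.
Round 3: Q 10, P 15. P has a majority.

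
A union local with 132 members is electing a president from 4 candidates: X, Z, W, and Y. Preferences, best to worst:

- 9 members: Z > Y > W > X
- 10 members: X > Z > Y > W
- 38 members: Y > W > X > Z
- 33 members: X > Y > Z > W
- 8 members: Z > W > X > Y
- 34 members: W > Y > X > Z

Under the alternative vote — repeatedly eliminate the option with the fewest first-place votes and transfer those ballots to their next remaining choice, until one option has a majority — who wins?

Y

Round 1: X 43, Z 17, W 34, Y 38. Eliminate Z.
Round 2: X 43, W 42, Y 47. Eliminate W.
Round 3: X 51, Y 81. Y has a majority.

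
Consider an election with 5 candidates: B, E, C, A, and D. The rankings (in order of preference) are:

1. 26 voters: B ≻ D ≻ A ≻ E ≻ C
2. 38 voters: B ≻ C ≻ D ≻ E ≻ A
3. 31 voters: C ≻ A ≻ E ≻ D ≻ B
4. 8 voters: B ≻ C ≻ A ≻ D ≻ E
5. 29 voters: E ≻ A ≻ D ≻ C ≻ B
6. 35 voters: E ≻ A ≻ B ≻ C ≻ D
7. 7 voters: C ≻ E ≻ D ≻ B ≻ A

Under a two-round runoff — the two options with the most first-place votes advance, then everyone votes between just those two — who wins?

Round 1 first-place votes: B 72, E 64, C 38, A 0, D 0.
B and E advance.
Runoff: B is preferred to E by 72 voters; E by 102.
E wins the runoff.

E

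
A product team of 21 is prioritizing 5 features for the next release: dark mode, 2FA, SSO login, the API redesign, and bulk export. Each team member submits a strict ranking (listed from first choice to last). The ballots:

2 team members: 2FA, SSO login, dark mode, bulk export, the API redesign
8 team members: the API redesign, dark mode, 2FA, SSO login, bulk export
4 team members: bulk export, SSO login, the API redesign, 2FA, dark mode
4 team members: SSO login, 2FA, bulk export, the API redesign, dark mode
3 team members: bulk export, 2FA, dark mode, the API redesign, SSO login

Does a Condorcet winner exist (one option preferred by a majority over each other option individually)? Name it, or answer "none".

none

Checking pairwise contests:
2FA beats dark mode 13–8.
the API redesign beats 2FA 12–9.
dark mode beats SSO login 11–10.
bulk export beats the API redesign 13–8.
2FA beats bulk export 14–7.
Every option loses at least one head-to-head, so there is no Condorcet winner.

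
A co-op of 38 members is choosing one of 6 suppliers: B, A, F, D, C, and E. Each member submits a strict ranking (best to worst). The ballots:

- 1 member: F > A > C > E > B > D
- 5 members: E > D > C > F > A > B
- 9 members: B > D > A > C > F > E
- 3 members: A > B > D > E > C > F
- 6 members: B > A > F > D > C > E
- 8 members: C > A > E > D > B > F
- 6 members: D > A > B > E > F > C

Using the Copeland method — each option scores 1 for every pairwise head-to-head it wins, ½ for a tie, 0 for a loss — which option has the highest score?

B: beats F, C, and E; ties D; loses to A → score 3.5.
A: beats B, F, C, and E; loses to D → score 4.
F: loses to B, A, D, C, and E → score 0.
D: beats A, F, C, and E; ties B → score 4.5.
C: beats F and E; loses to B, A, and D → score 2.
E: beats F; loses to B, A, D, and C → score 1.
D has the best pairwise record.

D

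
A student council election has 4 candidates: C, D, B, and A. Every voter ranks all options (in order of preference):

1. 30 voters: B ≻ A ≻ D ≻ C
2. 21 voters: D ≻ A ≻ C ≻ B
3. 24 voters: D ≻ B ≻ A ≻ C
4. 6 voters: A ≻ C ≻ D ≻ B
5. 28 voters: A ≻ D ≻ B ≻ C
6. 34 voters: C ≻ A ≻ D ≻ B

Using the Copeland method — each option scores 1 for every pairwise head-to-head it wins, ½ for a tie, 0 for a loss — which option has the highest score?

C: loses to D, B, and A → score 0.
D: beats C and B; loses to A → score 2.
B: beats C; loses to D and A → score 1.
A: beats C, D, and B → score 3.
A has the best pairwise record.

A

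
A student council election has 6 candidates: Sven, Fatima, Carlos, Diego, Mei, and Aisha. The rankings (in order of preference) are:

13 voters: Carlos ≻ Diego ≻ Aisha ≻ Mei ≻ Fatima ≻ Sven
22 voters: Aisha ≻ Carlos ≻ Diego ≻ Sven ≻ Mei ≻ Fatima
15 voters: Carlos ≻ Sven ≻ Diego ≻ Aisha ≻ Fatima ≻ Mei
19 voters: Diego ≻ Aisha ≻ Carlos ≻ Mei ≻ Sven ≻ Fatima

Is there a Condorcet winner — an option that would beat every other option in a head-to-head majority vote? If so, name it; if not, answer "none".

none

Checking pairwise contests:
Carlos beats Sven 69–0.
Sven beats Fatima 56–13.
Aisha beats Carlos 41–28.
Carlos beats Diego 50–19.
Sven beats Mei 37–32.
Diego beats Aisha 47–22.
Every option loses at least one head-to-head, so there is no Condorcet winner.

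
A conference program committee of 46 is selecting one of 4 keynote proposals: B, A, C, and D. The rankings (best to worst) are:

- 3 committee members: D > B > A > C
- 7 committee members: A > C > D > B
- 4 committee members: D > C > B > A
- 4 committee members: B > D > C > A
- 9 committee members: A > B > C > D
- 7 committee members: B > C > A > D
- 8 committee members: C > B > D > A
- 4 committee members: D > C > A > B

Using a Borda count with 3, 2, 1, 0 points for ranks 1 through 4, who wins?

C

B: 3·2 + 7·0 + 4·1 + 4·3 + 9·2 + 7·3 + 8·2 + 4·0 = 77
A: 3·1 + 7·3 + 4·0 + 4·0 + 9·3 + 7·1 + 8·0 + 4·1 = 62
C: 3·0 + 7·2 + 4·2 + 4·1 + 9·1 + 7·2 + 8·3 + 4·2 = 81
D: 3·3 + 7·1 + 4·3 + 4·2 + 9·0 + 7·0 + 8·1 + 4·3 = 56
C has the highest Borda score (81).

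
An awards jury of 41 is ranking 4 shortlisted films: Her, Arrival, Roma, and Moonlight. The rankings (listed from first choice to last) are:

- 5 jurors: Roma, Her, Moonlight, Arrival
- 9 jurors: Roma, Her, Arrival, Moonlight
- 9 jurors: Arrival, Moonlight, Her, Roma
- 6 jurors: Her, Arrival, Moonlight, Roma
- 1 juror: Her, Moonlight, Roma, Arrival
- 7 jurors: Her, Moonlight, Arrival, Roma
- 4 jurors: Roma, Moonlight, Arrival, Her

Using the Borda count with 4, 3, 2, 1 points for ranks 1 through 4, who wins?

Her: 5·3 + 9·3 + 9·2 + 6·4 + 1·4 + 7·4 + 4·1 = 120
Arrival: 5·1 + 9·2 + 9·4 + 6·3 + 1·1 + 7·2 + 4·2 = 100
Roma: 5·4 + 9·4 + 9·1 + 6·1 + 1·2 + 7·1 + 4·4 = 96
Moonlight: 5·2 + 9·1 + 9·3 + 6·2 + 1·3 + 7·3 + 4·3 = 94
Her has the highest Borda score (120).

Her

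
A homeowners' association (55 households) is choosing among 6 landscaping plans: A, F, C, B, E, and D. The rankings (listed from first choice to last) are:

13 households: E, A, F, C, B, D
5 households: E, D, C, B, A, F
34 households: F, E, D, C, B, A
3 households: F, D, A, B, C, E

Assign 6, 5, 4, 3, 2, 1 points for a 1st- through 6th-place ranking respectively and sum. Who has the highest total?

E

A: 13·5 + 5·2 + 34·1 + 3·4 = 121
F: 13·4 + 5·1 + 34·6 + 3·6 = 279
C: 13·3 + 5·4 + 34·3 + 3·2 = 167
B: 13·2 + 5·3 + 34·2 + 3·3 = 118
E: 13·6 + 5·6 + 34·5 + 3·1 = 281
D: 13·1 + 5·5 + 34·4 + 3·5 = 189
E has the highest Borda score (281).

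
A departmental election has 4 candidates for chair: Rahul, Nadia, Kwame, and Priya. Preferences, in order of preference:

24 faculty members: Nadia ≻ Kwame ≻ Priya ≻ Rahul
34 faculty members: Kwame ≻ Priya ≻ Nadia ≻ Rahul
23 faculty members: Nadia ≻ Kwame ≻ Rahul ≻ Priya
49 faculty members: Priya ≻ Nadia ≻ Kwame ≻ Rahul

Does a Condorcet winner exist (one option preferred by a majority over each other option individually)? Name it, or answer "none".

Checking pairwise contests:
Nadia beats Rahul 130–0.
Priya beats Nadia 83–47.
Nadia beats Kwame 96–34.
Kwame beats Priya 81–49.
Every option loses at least one head-to-head, so there is no Condorcet winner.

none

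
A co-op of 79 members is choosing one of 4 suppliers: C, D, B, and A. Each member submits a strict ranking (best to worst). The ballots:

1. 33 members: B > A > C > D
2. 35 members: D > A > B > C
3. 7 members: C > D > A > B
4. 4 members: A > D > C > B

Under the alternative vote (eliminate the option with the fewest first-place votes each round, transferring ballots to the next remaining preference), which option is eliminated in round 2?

Round 1: C 7, D 35, B 33, A 4. Eliminate A.
Round 2: C 7, D 39, B 33. Eliminate C.

C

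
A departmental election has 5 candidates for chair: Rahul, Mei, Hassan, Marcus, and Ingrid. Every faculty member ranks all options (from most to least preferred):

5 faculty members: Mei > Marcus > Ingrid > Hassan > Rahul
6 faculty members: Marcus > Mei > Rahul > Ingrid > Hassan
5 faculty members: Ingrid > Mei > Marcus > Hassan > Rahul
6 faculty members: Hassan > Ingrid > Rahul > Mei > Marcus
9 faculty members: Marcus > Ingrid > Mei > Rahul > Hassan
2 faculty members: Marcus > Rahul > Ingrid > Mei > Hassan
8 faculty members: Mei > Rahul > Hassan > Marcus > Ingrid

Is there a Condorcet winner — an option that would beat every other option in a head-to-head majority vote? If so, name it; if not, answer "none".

none

Checking pairwise contests:
Mei beats Rahul 33–8.
Ingrid beats Mei 22–19.
Rahul beats Hassan 25–16.
Mei beats Marcus 24–17.
Marcus beats Ingrid 30–11.
Every option loses at least one head-to-head, so there is no Condorcet winner.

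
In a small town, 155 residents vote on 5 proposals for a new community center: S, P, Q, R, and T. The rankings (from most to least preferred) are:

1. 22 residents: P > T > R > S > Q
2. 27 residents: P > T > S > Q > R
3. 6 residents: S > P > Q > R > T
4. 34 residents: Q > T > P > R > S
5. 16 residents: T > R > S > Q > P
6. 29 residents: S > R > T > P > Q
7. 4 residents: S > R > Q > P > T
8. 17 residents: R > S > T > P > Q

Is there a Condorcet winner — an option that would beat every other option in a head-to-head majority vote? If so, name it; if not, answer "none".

T

T vs S: 99–56 for T.
T vs P: 96–59 for T.
T vs Q: 111–44 for T.
T vs R: 99–56 for T.
T beats every other option head-to-head.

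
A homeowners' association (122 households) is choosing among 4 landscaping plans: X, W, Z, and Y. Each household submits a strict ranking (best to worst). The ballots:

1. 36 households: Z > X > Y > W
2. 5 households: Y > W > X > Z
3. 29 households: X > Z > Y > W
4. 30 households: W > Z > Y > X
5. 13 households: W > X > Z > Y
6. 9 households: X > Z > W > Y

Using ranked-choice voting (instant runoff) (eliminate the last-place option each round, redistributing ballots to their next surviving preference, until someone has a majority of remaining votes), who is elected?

Round 1: X 38, W 43, Z 36, Y 5. Eliminate Y.
Round 2: X 38, W 48, Z 36. Eliminate Z.
Round 3: X 74, W 48. X has a majority.

X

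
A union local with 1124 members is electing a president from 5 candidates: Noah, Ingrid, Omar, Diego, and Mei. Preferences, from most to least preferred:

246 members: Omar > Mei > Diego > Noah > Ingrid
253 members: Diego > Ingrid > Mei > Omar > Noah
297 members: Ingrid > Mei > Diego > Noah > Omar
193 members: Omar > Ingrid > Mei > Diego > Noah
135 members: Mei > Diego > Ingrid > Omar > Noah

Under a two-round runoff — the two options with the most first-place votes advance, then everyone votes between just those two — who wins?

Ingrid

Round 1 first-place votes: Noah 0, Ingrid 297, Omar 439, Diego 253, Mei 135.
Omar and Ingrid advance.
Runoff: Omar is preferred to Ingrid by 439 voters; Ingrid by 685.
Ingrid wins the runoff.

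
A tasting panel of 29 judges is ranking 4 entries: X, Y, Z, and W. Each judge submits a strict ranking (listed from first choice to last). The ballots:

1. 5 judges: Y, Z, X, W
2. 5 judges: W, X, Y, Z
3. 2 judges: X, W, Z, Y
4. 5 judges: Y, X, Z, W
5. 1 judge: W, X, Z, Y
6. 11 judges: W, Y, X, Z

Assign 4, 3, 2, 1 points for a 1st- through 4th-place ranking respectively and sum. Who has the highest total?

X: 5·2 + 5·3 + 2·4 + 5·3 + 1·3 + 11·2 = 73
Y: 5·4 + 5·2 + 2·1 + 5·4 + 1·1 + 11·3 = 86
Z: 5·3 + 5·1 + 2·2 + 5·2 + 1·2 + 11·1 = 47
W: 5·1 + 5·4 + 2·3 + 5·1 + 1·4 + 11·4 = 84
Y has the highest Borda score (86).

Y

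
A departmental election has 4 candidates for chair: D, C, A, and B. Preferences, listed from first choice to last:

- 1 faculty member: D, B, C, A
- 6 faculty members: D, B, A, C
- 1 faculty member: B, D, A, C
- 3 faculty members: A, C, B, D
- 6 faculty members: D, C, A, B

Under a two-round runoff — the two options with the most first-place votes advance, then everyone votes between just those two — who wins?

Round 1 first-place votes: D 13, C 0, A 3, B 1.
D and A advance.
Runoff: D is preferred to A by 14 voters; A by 3.
D wins the runoff.

D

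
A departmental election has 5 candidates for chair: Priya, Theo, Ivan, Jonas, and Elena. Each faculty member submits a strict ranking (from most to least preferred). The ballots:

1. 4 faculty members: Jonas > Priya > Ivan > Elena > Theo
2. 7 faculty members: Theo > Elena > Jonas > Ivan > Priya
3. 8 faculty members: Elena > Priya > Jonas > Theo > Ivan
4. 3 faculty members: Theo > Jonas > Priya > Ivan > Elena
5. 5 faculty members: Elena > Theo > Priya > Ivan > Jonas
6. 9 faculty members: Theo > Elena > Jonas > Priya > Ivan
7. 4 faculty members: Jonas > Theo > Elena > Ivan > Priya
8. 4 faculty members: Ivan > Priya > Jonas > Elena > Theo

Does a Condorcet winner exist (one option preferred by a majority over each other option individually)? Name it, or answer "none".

Theo

Theo vs Priya: 28–16 for Theo.
Theo vs Ivan: 36–8 for Theo.
Theo vs Jonas: 24–20 for Theo.
Theo vs Elena: 23–21 for Theo.
Theo beats every other option head-to-head.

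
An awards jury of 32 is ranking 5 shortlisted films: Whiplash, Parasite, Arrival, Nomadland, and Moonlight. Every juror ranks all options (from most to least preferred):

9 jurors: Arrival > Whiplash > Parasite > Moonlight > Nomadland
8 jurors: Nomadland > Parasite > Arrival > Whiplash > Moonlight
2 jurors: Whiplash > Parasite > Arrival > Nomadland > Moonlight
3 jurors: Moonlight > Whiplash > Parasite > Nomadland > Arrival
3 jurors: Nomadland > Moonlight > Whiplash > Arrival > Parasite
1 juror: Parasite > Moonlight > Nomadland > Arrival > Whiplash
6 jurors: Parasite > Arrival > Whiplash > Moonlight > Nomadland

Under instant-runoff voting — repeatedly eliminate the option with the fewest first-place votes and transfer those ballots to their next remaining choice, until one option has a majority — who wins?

Parasite

Round 1: Whiplash 2, Parasite 7, Arrival 9, Nomadland 11, Moonlight 3. Eliminate Whiplash.
Round 2: Parasite 9, Arrival 9, Nomadland 11, Moonlight 3. Eliminate Moonlight.
Round 3: Parasite 12, Arrival 9, Nomadland 11. Eliminate Arrival.
Round 4: Parasite 21, Nomadland 11. Parasite has a majority.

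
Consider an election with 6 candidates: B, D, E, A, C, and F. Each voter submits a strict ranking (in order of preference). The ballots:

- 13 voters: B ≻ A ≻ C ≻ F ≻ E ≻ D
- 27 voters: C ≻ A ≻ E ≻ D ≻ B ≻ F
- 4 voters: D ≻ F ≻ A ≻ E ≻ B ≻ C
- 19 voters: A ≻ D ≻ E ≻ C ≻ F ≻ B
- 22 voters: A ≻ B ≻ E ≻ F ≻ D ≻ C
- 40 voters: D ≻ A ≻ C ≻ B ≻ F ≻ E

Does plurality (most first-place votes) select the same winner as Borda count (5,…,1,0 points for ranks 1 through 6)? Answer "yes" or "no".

Plurality — first-place votes: B 13, D 44, E 0, A 41, C 27, F 0. Winner: D.
Borda — scores: B 264, D 372, E 225, A 537, C 332, F 145. Winner: A.
The two methods disagree.

no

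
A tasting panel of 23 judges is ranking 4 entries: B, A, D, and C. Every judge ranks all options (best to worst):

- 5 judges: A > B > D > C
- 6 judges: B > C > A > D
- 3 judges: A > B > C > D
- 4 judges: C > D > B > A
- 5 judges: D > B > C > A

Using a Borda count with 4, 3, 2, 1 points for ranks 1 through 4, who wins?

B

B: 5·3 + 6·4 + 3·3 + 4·2 + 5·3 = 71
A: 5·4 + 6·2 + 3·4 + 4·1 + 5·1 = 53
D: 5·2 + 6·1 + 3·1 + 4·3 + 5·4 = 51
C: 5·1 + 6·3 + 3·2 + 4·4 + 5·2 = 55
B has the highest Borda score (71).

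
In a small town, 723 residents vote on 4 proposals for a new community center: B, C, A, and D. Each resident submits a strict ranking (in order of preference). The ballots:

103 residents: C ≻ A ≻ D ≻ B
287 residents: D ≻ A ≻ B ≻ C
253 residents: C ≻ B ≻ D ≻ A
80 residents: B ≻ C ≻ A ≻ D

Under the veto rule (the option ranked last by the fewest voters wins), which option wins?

D

Last-place votes: B 103, C 287, A 253, D 80.
D is ranked last by the fewest voters, so D wins.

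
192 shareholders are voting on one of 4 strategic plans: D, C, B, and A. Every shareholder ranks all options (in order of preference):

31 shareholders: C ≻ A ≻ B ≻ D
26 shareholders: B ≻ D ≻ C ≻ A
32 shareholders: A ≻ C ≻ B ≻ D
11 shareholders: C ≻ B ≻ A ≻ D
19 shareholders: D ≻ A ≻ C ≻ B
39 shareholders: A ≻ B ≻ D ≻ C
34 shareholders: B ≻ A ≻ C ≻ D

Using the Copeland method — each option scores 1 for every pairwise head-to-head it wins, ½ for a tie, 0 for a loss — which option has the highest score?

D: loses to C, B, and A → score 0.
C: beats D; loses to B and A → score 1.
B: beats D and C; loses to A → score 2.
A: beats D, C, and B → score 3.
A has the best pairwise record.

A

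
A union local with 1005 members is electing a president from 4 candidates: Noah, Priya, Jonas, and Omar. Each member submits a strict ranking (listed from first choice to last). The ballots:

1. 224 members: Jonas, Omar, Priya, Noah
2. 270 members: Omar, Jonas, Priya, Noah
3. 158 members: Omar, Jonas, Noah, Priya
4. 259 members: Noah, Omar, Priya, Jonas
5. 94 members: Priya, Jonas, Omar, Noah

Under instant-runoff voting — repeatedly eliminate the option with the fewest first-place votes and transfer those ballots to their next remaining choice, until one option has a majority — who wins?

Omar

Round 1: Noah 259, Priya 94, Jonas 224, Omar 428. Eliminate Priya.
Round 2: Noah 259, Jonas 318, Omar 428. Eliminate Noah.
Round 3: Jonas 318, Omar 687. Omar has a majority.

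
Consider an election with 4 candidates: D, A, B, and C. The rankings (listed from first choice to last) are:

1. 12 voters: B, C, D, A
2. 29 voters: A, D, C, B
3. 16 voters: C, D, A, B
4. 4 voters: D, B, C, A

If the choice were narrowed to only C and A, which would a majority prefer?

C

Voters preferring C to A: 32; preferring A to C: 29.
C wins the head-to-head.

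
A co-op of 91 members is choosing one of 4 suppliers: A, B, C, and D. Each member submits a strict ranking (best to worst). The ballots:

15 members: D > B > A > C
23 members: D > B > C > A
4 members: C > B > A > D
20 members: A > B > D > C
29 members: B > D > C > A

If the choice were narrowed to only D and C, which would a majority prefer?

D

Voters preferring D to C: 87; preferring C to D: 4.
D wins the head-to-head.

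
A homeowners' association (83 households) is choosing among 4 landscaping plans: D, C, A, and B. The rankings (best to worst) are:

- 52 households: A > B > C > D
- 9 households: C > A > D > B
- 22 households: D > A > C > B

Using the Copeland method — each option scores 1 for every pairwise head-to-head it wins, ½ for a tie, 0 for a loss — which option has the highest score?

A

D: loses to C, A, and B → score 0.
C: beats D; loses to A and B → score 1.
A: beats D, C, and B → score 3.
B: beats D and C; loses to A → score 2.
A has the best pairwise record.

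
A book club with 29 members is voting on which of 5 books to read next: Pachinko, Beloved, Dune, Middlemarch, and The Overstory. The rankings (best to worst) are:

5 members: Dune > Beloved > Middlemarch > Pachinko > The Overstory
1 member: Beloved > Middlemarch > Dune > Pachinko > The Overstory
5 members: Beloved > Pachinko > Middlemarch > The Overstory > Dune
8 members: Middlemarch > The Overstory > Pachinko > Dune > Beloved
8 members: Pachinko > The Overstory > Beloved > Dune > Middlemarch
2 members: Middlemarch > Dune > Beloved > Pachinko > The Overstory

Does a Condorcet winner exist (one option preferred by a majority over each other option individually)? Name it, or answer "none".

none

Checking pairwise contests:
Middlemarch beats Pachinko 16–13.
Pachinko beats Beloved 16–13.
Pachinko beats Dune 21–8.
Beloved beats Middlemarch 19–10.
Pachinko beats The Overstory 21–8.
Every option loses at least one head-to-head, so there is no Condorcet winner.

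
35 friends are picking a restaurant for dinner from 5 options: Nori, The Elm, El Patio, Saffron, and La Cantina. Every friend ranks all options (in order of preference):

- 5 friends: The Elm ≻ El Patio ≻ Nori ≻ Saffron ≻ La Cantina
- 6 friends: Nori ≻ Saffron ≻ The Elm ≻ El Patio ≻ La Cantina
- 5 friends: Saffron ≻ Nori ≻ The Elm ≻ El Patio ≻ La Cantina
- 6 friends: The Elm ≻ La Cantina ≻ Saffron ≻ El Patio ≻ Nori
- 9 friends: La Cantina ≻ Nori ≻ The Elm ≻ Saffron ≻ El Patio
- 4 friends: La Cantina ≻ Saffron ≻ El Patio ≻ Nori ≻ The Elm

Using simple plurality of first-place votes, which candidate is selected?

La Cantina

First-place votes: Nori 6, The Elm 11, El Patio 0, Saffron 5, La Cantina 13.
La Cantina has the most first-place votes.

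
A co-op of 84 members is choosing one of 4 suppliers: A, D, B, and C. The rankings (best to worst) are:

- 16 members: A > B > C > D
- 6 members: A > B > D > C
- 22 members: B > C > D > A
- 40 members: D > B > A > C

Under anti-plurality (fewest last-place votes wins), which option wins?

B

Last-place votes: A 22, D 16, B 0, C 46.
B is ranked last by the fewest voters, so B wins.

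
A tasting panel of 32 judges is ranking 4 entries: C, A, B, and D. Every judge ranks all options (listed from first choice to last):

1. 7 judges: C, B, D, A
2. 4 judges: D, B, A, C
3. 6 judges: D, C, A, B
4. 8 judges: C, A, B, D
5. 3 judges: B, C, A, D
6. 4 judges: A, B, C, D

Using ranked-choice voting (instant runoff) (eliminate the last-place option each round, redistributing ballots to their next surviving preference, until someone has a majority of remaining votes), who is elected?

Round 1: C 15, A 4, B 3, D 10. Eliminate B.
Round 2: C 18, A 4, D 10. C has a majority.

C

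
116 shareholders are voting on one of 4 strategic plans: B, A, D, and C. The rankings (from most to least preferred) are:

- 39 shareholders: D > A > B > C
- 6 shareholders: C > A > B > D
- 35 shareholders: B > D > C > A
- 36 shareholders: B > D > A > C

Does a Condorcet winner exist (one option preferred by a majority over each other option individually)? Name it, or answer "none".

B vs A: 71–45 for B.
B vs D: 77–39 for B.
B vs C: 110–6 for B.
B beats every other option head-to-head.

B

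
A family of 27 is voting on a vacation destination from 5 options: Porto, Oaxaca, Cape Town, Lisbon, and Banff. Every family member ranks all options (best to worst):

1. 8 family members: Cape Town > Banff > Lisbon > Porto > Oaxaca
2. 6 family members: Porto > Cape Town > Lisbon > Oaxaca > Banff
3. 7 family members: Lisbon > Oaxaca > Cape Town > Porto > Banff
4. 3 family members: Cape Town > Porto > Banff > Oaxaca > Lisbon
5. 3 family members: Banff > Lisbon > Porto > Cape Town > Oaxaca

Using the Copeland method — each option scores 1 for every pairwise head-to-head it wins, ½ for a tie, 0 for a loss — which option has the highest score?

Cape Town

Porto: beats Oaxaca and Banff; loses to Cape Town and Lisbon → score 2.
Oaxaca: loses to Porto, Cape Town, Lisbon, and Banff → score 0.
Cape Town: beats Porto, Oaxaca, Lisbon, and Banff → score 4.
Lisbon: beats Porto and Oaxaca; loses to Cape Town and Banff → score 2.
Banff: beats Oaxaca and Lisbon; loses to Porto and Cape Town → score 2.
Cape Town has the best pairwise record.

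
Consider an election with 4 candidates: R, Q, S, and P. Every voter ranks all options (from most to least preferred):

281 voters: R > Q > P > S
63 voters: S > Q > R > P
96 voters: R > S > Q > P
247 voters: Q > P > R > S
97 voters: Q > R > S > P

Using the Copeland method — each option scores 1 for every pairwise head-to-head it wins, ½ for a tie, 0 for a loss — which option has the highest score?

R: beats S and P; loses to Q → score 2.
Q: beats R, S, and P → score 3.
S: loses to R, Q, and P → score 0.
P: beats S; loses to R and Q → score 1.
Q has the best pairwise record.

Q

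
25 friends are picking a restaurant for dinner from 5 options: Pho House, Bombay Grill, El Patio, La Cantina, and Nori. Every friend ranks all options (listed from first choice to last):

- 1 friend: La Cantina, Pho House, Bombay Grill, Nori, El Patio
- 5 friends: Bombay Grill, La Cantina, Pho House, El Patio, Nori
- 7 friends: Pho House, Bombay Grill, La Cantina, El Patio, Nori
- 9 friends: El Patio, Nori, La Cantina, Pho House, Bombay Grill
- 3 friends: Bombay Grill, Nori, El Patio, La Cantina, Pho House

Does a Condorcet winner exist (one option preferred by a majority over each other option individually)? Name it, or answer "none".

none

Checking pairwise contests:
La Cantina beats Pho House 18–7.
Pho House beats Bombay Grill 17–8.
Pho House beats El Patio 13–12.
Bombay Grill beats La Cantina 15–10.
Pho House beats Nori 13–12.
Every option loses at least one head-to-head, so there is no Condorcet winner.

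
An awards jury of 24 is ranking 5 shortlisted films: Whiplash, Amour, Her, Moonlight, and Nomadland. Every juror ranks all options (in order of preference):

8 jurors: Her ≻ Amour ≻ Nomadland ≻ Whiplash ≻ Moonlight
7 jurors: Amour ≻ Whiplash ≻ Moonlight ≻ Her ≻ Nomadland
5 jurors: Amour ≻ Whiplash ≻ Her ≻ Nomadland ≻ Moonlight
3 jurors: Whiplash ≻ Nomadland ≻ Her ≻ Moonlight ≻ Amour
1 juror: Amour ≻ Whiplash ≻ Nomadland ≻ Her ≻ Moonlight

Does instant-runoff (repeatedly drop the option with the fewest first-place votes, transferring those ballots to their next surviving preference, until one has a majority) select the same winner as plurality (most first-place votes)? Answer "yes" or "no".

Instant-runoff — R1 Whiplash 3, Amour 13, Her 8, Moonlight 0, Nomadland 0 (Amour winner). Winner: Amour.
Plurality — first-place votes: Whiplash 3, Amour 13, Her 8, Moonlight 0, Nomadland 0. Winner: Amour.
The two methods agree.

yes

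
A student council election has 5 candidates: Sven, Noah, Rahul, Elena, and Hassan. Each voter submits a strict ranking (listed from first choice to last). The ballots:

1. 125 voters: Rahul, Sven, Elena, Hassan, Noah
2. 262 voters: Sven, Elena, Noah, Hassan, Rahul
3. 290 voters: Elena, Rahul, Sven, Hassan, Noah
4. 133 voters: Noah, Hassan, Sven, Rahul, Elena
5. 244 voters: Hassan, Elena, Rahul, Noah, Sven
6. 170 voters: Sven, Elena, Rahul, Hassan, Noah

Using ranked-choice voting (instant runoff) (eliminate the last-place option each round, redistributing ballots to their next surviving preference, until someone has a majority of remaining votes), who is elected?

Sven

Round 1: Sven 432, Noah 133, Rahul 125, Elena 290, Hassan 244. Eliminate Rahul.
Round 2: Sven 557, Noah 133, Elena 290, Hassan 244. Eliminate Noah.
Round 3: Sven 557, Elena 290, Hassan 377. Eliminate Elena.
Round 4: Sven 847, Hassan 377. Sven has a majority.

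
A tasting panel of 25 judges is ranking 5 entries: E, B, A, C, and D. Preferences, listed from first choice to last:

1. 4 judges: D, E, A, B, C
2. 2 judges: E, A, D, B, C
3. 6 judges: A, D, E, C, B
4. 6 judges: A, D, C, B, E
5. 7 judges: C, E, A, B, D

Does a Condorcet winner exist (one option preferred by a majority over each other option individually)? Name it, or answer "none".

none

Checking pairwise contests:
C beats E 13–12.
E beats B 19–6.
E beats A 13–12.
A beats C 18–7.
A beats D 21–4.
Every option loses at least one head-to-head, so there is no Condorcet winner.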